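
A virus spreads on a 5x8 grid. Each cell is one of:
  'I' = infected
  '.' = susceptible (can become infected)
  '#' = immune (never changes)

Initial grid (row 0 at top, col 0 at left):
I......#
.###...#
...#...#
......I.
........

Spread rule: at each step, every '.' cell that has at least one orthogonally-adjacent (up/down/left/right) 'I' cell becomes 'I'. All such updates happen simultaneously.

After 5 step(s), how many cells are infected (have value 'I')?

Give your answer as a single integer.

Step 0 (initial): 2 infected
Step 1: +6 new -> 8 infected
Step 2: +7 new -> 15 infected
Step 3: +8 new -> 23 infected
Step 4: +8 new -> 31 infected
Step 5: +2 new -> 33 infected

Answer: 33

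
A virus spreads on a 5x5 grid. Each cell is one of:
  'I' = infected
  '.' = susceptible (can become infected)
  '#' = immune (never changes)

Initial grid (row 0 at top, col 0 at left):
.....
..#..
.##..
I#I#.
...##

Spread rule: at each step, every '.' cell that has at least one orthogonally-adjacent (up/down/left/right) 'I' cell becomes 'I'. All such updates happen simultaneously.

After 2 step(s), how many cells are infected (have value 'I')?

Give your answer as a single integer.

Answer: 7

Derivation:
Step 0 (initial): 2 infected
Step 1: +3 new -> 5 infected
Step 2: +2 new -> 7 infected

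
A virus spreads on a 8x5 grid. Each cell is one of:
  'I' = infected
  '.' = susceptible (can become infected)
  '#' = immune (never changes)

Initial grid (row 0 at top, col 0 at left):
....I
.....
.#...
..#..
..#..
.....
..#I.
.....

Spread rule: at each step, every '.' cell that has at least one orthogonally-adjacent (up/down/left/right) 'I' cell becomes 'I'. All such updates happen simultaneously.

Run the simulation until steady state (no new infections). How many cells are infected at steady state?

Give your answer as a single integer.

Answer: 36

Derivation:
Step 0 (initial): 2 infected
Step 1: +5 new -> 7 infected
Step 2: +8 new -> 15 infected
Step 3: +8 new -> 23 infected
Step 4: +7 new -> 30 infected
Step 5: +4 new -> 34 infected
Step 6: +2 new -> 36 infected
Step 7: +0 new -> 36 infected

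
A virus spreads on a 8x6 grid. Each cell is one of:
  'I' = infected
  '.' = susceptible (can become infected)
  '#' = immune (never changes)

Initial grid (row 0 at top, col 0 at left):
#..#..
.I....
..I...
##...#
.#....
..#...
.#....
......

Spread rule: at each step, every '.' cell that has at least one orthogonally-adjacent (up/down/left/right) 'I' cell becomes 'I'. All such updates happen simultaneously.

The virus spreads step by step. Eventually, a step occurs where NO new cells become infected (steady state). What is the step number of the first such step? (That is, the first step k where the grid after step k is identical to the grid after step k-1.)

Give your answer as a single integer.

Step 0 (initial): 2 infected
Step 1: +6 new -> 8 infected
Step 2: +6 new -> 14 infected
Step 3: +4 new -> 18 infected
Step 4: +4 new -> 22 infected
Step 5: +4 new -> 26 infected
Step 6: +4 new -> 30 infected
Step 7: +3 new -> 33 infected
Step 8: +2 new -> 35 infected
Step 9: +1 new -> 36 infected
Step 10: +1 new -> 37 infected
Step 11: +1 new -> 38 infected
Step 12: +2 new -> 40 infected
Step 13: +0 new -> 40 infected

Answer: 13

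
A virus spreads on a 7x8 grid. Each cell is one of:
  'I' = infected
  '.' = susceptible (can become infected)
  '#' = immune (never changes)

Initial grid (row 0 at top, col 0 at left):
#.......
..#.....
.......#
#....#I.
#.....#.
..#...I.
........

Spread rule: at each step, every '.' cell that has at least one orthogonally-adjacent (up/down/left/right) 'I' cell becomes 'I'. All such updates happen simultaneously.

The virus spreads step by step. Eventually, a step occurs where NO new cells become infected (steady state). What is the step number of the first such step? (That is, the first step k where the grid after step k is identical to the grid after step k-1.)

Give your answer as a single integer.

Step 0 (initial): 2 infected
Step 1: +5 new -> 7 infected
Step 2: +7 new -> 14 infected
Step 3: +7 new -> 21 infected
Step 4: +7 new -> 28 infected
Step 5: +6 new -> 34 infected
Step 6: +5 new -> 39 infected
Step 7: +6 new -> 45 infected
Step 8: +3 new -> 48 infected
Step 9: +0 new -> 48 infected

Answer: 9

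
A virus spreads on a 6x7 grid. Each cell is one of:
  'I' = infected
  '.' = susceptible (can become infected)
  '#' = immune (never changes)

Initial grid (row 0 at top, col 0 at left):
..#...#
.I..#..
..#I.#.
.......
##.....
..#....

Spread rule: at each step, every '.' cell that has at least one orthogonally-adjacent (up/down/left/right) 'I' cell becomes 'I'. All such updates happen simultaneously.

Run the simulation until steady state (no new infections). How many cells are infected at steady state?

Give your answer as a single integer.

Step 0 (initial): 2 infected
Step 1: +7 new -> 9 infected
Step 2: +7 new -> 16 infected
Step 3: +6 new -> 22 infected
Step 4: +4 new -> 26 infected
Step 5: +4 new -> 30 infected
Step 6: +2 new -> 32 infected
Step 7: +0 new -> 32 infected

Answer: 32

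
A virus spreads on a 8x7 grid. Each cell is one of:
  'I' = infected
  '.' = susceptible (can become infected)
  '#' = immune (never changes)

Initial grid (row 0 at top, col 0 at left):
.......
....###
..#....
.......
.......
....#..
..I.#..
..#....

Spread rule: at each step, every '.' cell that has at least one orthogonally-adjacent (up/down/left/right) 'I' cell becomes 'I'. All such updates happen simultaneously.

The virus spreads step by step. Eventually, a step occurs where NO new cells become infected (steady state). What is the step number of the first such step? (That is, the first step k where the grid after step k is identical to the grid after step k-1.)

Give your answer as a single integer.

Answer: 11

Derivation:
Step 0 (initial): 1 infected
Step 1: +3 new -> 4 infected
Step 2: +6 new -> 10 infected
Step 3: +6 new -> 16 infected
Step 4: +5 new -> 21 infected
Step 5: +7 new -> 28 infected
Step 6: +8 new -> 36 infected
Step 7: +7 new -> 43 infected
Step 8: +4 new -> 47 infected
Step 9: +1 new -> 48 infected
Step 10: +1 new -> 49 infected
Step 11: +0 new -> 49 infected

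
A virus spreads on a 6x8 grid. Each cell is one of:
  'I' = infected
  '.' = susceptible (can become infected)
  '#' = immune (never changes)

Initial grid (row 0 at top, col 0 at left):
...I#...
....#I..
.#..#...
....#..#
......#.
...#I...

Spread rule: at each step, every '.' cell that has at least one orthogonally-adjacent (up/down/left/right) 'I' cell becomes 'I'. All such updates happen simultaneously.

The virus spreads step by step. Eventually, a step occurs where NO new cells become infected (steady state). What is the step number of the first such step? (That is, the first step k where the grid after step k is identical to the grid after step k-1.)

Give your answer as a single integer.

Step 0 (initial): 3 infected
Step 1: +7 new -> 10 infected
Step 2: +10 new -> 20 infected
Step 3: +9 new -> 29 infected
Step 4: +5 new -> 34 infected
Step 5: +4 new -> 38 infected
Step 6: +2 new -> 40 infected
Step 7: +0 new -> 40 infected

Answer: 7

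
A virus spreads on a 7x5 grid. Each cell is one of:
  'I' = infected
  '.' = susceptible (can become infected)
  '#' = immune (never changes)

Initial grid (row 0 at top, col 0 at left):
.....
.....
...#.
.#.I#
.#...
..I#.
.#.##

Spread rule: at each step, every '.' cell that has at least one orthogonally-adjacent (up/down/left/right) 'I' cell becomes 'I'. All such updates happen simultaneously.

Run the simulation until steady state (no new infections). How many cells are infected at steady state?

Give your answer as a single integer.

Answer: 27

Derivation:
Step 0 (initial): 2 infected
Step 1: +5 new -> 7 infected
Step 2: +3 new -> 10 infected
Step 3: +5 new -> 15 infected
Step 4: +5 new -> 20 infected
Step 5: +4 new -> 24 infected
Step 6: +3 new -> 27 infected
Step 7: +0 new -> 27 infected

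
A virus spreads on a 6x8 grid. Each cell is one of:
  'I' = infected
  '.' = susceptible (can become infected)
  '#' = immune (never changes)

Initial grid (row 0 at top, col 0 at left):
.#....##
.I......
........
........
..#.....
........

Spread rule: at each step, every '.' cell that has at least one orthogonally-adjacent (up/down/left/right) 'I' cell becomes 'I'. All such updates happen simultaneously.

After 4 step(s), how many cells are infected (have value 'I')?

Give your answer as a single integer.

Step 0 (initial): 1 infected
Step 1: +3 new -> 4 infected
Step 2: +6 new -> 10 infected
Step 3: +6 new -> 16 infected
Step 4: +6 new -> 22 infected

Answer: 22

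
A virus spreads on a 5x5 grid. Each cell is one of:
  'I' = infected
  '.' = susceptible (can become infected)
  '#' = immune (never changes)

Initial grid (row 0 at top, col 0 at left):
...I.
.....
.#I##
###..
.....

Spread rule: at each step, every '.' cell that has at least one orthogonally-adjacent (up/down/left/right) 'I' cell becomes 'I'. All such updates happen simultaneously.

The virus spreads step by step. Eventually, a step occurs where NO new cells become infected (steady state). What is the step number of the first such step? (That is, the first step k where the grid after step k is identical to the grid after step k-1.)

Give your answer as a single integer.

Step 0 (initial): 2 infected
Step 1: +4 new -> 6 infected
Step 2: +3 new -> 9 infected
Step 3: +2 new -> 11 infected
Step 4: +1 new -> 12 infected
Step 5: +0 new -> 12 infected

Answer: 5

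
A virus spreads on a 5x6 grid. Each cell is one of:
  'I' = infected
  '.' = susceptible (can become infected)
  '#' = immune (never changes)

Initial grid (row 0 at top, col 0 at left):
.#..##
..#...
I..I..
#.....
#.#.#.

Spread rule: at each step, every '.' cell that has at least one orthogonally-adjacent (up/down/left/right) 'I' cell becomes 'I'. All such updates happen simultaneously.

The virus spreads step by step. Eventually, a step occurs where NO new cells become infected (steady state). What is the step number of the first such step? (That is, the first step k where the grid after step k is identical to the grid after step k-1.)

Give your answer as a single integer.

Step 0 (initial): 2 infected
Step 1: +6 new -> 8 infected
Step 2: +9 new -> 17 infected
Step 3: +4 new -> 21 infected
Step 4: +1 new -> 22 infected
Step 5: +0 new -> 22 infected

Answer: 5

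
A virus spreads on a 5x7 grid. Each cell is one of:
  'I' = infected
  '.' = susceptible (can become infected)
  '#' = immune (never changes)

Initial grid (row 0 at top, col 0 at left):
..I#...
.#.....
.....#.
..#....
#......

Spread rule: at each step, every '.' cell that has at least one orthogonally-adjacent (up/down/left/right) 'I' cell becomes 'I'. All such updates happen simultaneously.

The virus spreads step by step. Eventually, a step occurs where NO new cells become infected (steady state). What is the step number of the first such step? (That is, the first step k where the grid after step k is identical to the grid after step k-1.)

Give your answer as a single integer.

Answer: 9

Derivation:
Step 0 (initial): 1 infected
Step 1: +2 new -> 3 infected
Step 2: +3 new -> 6 infected
Step 3: +4 new -> 10 infected
Step 4: +6 new -> 16 infected
Step 5: +6 new -> 22 infected
Step 6: +5 new -> 27 infected
Step 7: +2 new -> 29 infected
Step 8: +1 new -> 30 infected
Step 9: +0 new -> 30 infected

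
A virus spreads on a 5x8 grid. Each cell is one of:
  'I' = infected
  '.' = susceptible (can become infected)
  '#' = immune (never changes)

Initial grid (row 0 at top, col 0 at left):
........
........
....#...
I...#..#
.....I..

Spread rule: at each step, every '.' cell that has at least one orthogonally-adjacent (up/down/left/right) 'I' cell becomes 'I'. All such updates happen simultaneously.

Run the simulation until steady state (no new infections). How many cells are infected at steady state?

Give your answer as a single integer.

Answer: 37

Derivation:
Step 0 (initial): 2 infected
Step 1: +6 new -> 8 infected
Step 2: +8 new -> 16 infected
Step 3: +7 new -> 23 infected
Step 4: +7 new -> 30 infected
Step 5: +5 new -> 35 infected
Step 6: +2 new -> 37 infected
Step 7: +0 new -> 37 infected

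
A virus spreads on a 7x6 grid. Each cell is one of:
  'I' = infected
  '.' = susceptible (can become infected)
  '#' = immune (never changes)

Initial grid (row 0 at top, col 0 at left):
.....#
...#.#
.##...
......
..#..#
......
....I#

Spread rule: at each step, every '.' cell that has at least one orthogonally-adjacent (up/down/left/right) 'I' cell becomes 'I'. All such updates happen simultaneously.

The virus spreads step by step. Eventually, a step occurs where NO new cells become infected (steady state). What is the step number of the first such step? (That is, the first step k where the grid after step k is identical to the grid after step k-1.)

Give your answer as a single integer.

Step 0 (initial): 1 infected
Step 1: +2 new -> 3 infected
Step 2: +4 new -> 7 infected
Step 3: +4 new -> 11 infected
Step 4: +5 new -> 16 infected
Step 5: +6 new -> 22 infected
Step 6: +3 new -> 25 infected
Step 7: +2 new -> 27 infected
Step 8: +2 new -> 29 infected
Step 9: +3 new -> 32 infected
Step 10: +2 new -> 34 infected
Step 11: +0 new -> 34 infected

Answer: 11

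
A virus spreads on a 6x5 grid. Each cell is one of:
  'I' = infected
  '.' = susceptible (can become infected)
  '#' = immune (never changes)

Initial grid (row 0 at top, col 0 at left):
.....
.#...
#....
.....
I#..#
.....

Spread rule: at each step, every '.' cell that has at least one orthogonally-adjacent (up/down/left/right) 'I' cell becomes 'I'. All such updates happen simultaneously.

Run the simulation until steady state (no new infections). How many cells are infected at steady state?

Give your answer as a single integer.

Step 0 (initial): 1 infected
Step 1: +2 new -> 3 infected
Step 2: +2 new -> 5 infected
Step 3: +3 new -> 8 infected
Step 4: +4 new -> 12 infected
Step 5: +5 new -> 17 infected
Step 6: +3 new -> 20 infected
Step 7: +3 new -> 23 infected
Step 8: +2 new -> 25 infected
Step 9: +1 new -> 26 infected
Step 10: +0 new -> 26 infected

Answer: 26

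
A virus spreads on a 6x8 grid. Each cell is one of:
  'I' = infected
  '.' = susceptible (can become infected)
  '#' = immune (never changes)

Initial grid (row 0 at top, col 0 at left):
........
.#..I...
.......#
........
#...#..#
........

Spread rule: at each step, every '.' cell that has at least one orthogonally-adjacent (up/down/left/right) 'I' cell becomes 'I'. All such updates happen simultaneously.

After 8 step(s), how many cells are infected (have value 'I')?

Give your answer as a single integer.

Answer: 43

Derivation:
Step 0 (initial): 1 infected
Step 1: +4 new -> 5 infected
Step 2: +7 new -> 12 infected
Step 3: +7 new -> 19 infected
Step 4: +7 new -> 26 infected
Step 5: +8 new -> 34 infected
Step 6: +6 new -> 40 infected
Step 7: +2 new -> 42 infected
Step 8: +1 new -> 43 infected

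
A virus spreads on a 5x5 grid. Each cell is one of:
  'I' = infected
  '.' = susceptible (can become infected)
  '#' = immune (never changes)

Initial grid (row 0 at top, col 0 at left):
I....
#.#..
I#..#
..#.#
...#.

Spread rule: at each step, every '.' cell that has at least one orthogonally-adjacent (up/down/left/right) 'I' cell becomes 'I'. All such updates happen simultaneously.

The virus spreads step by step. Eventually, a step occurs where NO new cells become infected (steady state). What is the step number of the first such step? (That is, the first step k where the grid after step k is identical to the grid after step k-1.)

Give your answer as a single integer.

Answer: 7

Derivation:
Step 0 (initial): 2 infected
Step 1: +2 new -> 4 infected
Step 2: +4 new -> 8 infected
Step 3: +2 new -> 10 infected
Step 4: +3 new -> 13 infected
Step 5: +2 new -> 15 infected
Step 6: +2 new -> 17 infected
Step 7: +0 new -> 17 infected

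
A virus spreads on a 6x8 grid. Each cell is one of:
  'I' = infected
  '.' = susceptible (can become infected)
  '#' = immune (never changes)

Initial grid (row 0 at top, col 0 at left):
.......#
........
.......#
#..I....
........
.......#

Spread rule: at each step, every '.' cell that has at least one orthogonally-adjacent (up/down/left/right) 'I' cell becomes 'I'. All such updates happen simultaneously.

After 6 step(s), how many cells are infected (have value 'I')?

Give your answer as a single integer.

Step 0 (initial): 1 infected
Step 1: +4 new -> 5 infected
Step 2: +8 new -> 13 infected
Step 3: +10 new -> 23 infected
Step 4: +11 new -> 34 infected
Step 5: +7 new -> 41 infected
Step 6: +3 new -> 44 infected

Answer: 44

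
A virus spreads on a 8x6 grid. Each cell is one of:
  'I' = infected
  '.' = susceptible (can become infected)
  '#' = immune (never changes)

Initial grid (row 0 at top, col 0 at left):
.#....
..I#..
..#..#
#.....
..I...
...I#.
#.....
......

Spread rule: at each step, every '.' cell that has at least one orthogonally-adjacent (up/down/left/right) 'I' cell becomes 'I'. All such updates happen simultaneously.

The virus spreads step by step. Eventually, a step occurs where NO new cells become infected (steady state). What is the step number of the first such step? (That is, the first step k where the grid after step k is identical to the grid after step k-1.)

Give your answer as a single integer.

Step 0 (initial): 3 infected
Step 1: +7 new -> 10 infected
Step 2: +11 new -> 21 infected
Step 3: +11 new -> 32 infected
Step 4: +7 new -> 39 infected
Step 5: +2 new -> 41 infected
Step 6: +0 new -> 41 infected

Answer: 6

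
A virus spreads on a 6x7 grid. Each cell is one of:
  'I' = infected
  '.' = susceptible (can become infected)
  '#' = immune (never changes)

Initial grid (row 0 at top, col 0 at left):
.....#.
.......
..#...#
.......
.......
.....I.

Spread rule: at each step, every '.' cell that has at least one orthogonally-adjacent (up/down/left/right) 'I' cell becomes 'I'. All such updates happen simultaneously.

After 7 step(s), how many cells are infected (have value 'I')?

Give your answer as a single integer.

Answer: 33

Derivation:
Step 0 (initial): 1 infected
Step 1: +3 new -> 4 infected
Step 2: +4 new -> 8 infected
Step 3: +5 new -> 13 infected
Step 4: +5 new -> 18 infected
Step 5: +6 new -> 24 infected
Step 6: +5 new -> 29 infected
Step 7: +4 new -> 33 infected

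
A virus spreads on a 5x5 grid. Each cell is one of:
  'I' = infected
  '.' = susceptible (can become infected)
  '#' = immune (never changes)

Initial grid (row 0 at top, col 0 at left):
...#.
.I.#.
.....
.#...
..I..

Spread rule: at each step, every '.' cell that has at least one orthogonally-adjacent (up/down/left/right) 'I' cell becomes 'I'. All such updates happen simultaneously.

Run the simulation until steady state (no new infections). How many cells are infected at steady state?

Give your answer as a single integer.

Answer: 22

Derivation:
Step 0 (initial): 2 infected
Step 1: +7 new -> 9 infected
Step 2: +7 new -> 16 infected
Step 3: +3 new -> 19 infected
Step 4: +1 new -> 20 infected
Step 5: +1 new -> 21 infected
Step 6: +1 new -> 22 infected
Step 7: +0 new -> 22 infected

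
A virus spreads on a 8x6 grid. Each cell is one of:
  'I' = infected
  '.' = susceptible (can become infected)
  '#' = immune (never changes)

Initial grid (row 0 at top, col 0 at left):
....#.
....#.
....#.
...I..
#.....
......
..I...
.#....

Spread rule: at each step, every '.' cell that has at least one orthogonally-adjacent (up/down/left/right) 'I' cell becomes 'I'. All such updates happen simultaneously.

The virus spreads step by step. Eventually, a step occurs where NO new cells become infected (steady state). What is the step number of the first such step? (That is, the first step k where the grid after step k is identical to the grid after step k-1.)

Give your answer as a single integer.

Step 0 (initial): 2 infected
Step 1: +8 new -> 10 infected
Step 2: +11 new -> 21 infected
Step 3: +12 new -> 33 infected
Step 4: +6 new -> 39 infected
Step 5: +3 new -> 42 infected
Step 6: +1 new -> 43 infected
Step 7: +0 new -> 43 infected

Answer: 7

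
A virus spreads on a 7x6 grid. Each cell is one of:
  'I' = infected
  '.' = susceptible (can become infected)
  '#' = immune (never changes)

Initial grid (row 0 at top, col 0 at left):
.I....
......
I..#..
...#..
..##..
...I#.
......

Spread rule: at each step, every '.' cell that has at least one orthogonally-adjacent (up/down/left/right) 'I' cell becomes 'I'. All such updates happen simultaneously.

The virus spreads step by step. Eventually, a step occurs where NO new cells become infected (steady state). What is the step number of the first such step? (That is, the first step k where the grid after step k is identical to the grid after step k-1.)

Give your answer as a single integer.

Step 0 (initial): 3 infected
Step 1: +8 new -> 11 infected
Step 2: +8 new -> 19 infected
Step 3: +7 new -> 26 infected
Step 4: +4 new -> 30 infected
Step 5: +3 new -> 33 infected
Step 6: +4 new -> 37 infected
Step 7: +0 new -> 37 infected

Answer: 7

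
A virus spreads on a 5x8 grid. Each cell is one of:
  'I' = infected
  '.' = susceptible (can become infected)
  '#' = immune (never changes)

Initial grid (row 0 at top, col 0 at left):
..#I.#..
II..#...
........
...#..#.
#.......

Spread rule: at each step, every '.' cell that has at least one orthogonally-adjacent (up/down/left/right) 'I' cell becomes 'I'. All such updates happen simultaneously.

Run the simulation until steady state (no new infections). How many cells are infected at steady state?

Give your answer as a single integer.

Answer: 34

Derivation:
Step 0 (initial): 3 infected
Step 1: +7 new -> 10 infected
Step 2: +4 new -> 14 infected
Step 3: +3 new -> 17 infected
Step 4: +3 new -> 20 infected
Step 5: +5 new -> 25 infected
Step 6: +3 new -> 28 infected
Step 7: +4 new -> 32 infected
Step 8: +2 new -> 34 infected
Step 9: +0 new -> 34 infected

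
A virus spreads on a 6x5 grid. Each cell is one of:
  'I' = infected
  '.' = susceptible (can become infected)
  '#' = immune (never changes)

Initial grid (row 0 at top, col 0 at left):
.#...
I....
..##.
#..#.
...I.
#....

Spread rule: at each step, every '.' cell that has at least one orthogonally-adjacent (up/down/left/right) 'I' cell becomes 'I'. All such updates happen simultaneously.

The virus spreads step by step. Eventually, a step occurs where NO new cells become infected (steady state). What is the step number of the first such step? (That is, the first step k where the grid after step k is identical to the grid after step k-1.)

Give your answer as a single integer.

Answer: 6

Derivation:
Step 0 (initial): 2 infected
Step 1: +6 new -> 8 infected
Step 2: +7 new -> 15 infected
Step 3: +6 new -> 21 infected
Step 4: +2 new -> 23 infected
Step 5: +1 new -> 24 infected
Step 6: +0 new -> 24 infected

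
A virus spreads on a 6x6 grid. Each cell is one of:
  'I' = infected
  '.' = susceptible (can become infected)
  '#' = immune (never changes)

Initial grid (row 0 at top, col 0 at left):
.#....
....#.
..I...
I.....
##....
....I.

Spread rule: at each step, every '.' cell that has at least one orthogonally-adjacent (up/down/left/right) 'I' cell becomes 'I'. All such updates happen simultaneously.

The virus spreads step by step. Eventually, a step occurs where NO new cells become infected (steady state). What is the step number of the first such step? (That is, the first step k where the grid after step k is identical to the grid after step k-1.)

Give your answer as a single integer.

Answer: 6

Derivation:
Step 0 (initial): 3 infected
Step 1: +9 new -> 12 infected
Step 2: +11 new -> 23 infected
Step 3: +5 new -> 28 infected
Step 4: +3 new -> 31 infected
Step 5: +1 new -> 32 infected
Step 6: +0 new -> 32 infected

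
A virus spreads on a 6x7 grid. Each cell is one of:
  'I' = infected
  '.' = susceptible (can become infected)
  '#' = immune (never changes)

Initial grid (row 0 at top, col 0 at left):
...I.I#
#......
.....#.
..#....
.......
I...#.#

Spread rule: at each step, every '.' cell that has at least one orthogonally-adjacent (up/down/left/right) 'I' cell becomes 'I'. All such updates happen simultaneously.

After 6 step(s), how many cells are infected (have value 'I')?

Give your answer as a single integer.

Answer: 35

Derivation:
Step 0 (initial): 3 infected
Step 1: +6 new -> 9 infected
Step 2: +8 new -> 17 infected
Step 3: +10 new -> 27 infected
Step 4: +4 new -> 31 infected
Step 5: +3 new -> 34 infected
Step 6: +1 new -> 35 infected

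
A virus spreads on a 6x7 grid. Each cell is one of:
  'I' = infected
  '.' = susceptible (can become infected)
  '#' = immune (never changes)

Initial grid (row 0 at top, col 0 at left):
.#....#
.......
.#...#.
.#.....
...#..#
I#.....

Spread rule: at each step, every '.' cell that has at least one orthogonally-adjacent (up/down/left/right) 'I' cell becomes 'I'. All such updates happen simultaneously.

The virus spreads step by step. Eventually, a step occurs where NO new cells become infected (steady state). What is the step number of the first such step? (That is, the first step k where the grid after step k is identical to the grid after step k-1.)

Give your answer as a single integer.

Answer: 11

Derivation:
Step 0 (initial): 1 infected
Step 1: +1 new -> 2 infected
Step 2: +2 new -> 4 infected
Step 3: +2 new -> 6 infected
Step 4: +3 new -> 9 infected
Step 5: +5 new -> 14 infected
Step 6: +4 new -> 18 infected
Step 7: +6 new -> 24 infected
Step 8: +5 new -> 29 infected
Step 9: +3 new -> 32 infected
Step 10: +2 new -> 34 infected
Step 11: +0 new -> 34 infected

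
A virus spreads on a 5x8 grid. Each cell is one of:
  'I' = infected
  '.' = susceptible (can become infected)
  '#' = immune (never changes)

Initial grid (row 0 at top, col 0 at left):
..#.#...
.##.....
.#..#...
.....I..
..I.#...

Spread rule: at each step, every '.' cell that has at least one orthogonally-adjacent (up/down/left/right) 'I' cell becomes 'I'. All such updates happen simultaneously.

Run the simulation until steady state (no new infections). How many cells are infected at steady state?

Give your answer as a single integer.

Answer: 33

Derivation:
Step 0 (initial): 2 infected
Step 1: +7 new -> 9 infected
Step 2: +8 new -> 17 infected
Step 3: +7 new -> 24 infected
Step 4: +4 new -> 28 infected
Step 5: +3 new -> 31 infected
Step 6: +1 new -> 32 infected
Step 7: +1 new -> 33 infected
Step 8: +0 new -> 33 infected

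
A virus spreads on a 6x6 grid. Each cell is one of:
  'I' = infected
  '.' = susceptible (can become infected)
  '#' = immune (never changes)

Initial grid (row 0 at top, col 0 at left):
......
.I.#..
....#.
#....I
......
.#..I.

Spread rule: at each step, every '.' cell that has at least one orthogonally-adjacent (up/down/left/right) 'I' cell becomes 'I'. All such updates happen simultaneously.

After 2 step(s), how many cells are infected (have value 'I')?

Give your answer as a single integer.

Step 0 (initial): 3 infected
Step 1: +10 new -> 13 infected
Step 2: +9 new -> 22 infected

Answer: 22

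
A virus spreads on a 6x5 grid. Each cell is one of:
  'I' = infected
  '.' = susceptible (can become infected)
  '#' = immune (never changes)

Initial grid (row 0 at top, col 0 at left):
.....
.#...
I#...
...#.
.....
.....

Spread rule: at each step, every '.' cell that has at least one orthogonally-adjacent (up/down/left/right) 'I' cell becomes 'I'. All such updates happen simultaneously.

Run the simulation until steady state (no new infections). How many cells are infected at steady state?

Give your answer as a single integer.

Step 0 (initial): 1 infected
Step 1: +2 new -> 3 infected
Step 2: +3 new -> 6 infected
Step 3: +4 new -> 10 infected
Step 4: +4 new -> 14 infected
Step 5: +5 new -> 19 infected
Step 6: +5 new -> 24 infected
Step 7: +3 new -> 27 infected
Step 8: +0 new -> 27 infected

Answer: 27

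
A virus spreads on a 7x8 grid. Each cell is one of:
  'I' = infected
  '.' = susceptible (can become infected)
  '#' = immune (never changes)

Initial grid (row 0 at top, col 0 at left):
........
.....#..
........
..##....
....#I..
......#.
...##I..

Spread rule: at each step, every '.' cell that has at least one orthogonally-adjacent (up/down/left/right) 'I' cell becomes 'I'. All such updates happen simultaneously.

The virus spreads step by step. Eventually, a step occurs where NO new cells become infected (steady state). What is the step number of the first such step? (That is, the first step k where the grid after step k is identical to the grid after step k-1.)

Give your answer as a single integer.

Answer: 10

Derivation:
Step 0 (initial): 2 infected
Step 1: +4 new -> 6 infected
Step 2: +6 new -> 12 infected
Step 3: +5 new -> 17 infected
Step 4: +6 new -> 23 infected
Step 5: +8 new -> 31 infected
Step 6: +8 new -> 39 infected
Step 7: +6 new -> 45 infected
Step 8: +3 new -> 48 infected
Step 9: +1 new -> 49 infected
Step 10: +0 new -> 49 infected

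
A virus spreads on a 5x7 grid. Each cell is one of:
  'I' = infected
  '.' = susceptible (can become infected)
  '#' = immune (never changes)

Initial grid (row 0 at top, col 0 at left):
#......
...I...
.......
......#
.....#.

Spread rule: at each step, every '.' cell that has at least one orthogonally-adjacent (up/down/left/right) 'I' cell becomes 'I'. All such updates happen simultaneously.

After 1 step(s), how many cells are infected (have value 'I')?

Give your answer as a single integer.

Answer: 5

Derivation:
Step 0 (initial): 1 infected
Step 1: +4 new -> 5 infected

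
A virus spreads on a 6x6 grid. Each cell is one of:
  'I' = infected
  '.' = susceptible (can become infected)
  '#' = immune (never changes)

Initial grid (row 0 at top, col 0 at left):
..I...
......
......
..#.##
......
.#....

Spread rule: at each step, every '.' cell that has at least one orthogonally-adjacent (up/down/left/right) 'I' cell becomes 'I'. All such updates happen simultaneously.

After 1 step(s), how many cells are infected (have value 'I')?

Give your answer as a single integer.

Step 0 (initial): 1 infected
Step 1: +3 new -> 4 infected

Answer: 4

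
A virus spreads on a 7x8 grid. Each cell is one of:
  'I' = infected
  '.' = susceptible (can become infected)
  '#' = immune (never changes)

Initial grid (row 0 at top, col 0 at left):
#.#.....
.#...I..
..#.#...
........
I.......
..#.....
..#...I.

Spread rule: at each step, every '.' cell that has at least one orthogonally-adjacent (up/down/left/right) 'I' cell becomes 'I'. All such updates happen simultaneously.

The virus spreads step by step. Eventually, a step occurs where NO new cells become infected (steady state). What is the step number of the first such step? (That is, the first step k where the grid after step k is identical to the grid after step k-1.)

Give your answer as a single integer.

Step 0 (initial): 3 infected
Step 1: +10 new -> 13 infected
Step 2: +15 new -> 28 infected
Step 3: +16 new -> 44 infected
Step 4: +4 new -> 48 infected
Step 5: +0 new -> 48 infected

Answer: 5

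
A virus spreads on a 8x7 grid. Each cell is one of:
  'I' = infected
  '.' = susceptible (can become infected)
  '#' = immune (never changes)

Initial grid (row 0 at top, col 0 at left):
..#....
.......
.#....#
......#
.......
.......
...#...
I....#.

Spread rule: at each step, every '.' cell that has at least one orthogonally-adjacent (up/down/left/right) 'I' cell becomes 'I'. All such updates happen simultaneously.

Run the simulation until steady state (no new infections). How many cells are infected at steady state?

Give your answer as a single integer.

Step 0 (initial): 1 infected
Step 1: +2 new -> 3 infected
Step 2: +3 new -> 6 infected
Step 3: +4 new -> 10 infected
Step 4: +4 new -> 14 infected
Step 5: +5 new -> 19 infected
Step 6: +5 new -> 24 infected
Step 7: +7 new -> 31 infected
Step 8: +7 new -> 38 infected
Step 9: +4 new -> 42 infected
Step 10: +3 new -> 45 infected
Step 11: +2 new -> 47 infected
Step 12: +2 new -> 49 infected
Step 13: +1 new -> 50 infected
Step 14: +0 new -> 50 infected

Answer: 50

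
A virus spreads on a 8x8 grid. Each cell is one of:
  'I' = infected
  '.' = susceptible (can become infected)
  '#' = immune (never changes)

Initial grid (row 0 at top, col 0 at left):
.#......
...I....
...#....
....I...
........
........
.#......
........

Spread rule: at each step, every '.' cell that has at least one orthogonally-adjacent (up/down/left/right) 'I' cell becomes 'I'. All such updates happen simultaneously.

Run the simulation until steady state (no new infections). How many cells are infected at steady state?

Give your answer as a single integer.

Step 0 (initial): 2 infected
Step 1: +7 new -> 9 infected
Step 2: +11 new -> 20 infected
Step 3: +12 new -> 32 infected
Step 4: +13 new -> 45 infected
Step 5: +8 new -> 53 infected
Step 6: +4 new -> 57 infected
Step 7: +3 new -> 60 infected
Step 8: +1 new -> 61 infected
Step 9: +0 new -> 61 infected

Answer: 61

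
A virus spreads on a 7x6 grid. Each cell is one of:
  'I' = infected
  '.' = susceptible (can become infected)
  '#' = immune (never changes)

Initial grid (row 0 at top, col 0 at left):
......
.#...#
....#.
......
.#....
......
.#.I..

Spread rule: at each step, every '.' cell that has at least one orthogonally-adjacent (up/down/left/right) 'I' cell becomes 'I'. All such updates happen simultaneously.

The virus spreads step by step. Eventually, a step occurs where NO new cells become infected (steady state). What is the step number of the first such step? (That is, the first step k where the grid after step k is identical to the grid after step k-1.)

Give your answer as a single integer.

Answer: 10

Derivation:
Step 0 (initial): 1 infected
Step 1: +3 new -> 4 infected
Step 2: +4 new -> 8 infected
Step 3: +5 new -> 13 infected
Step 4: +5 new -> 18 infected
Step 5: +6 new -> 24 infected
Step 6: +6 new -> 30 infected
Step 7: +3 new -> 33 infected
Step 8: +3 new -> 36 infected
Step 9: +1 new -> 37 infected
Step 10: +0 new -> 37 infected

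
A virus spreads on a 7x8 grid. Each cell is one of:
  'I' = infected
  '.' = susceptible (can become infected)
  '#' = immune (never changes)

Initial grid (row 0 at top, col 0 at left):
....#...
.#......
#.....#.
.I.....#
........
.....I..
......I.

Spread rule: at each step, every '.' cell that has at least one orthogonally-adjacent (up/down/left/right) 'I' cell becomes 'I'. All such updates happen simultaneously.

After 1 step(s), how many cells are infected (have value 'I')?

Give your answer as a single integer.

Answer: 12

Derivation:
Step 0 (initial): 3 infected
Step 1: +9 new -> 12 infected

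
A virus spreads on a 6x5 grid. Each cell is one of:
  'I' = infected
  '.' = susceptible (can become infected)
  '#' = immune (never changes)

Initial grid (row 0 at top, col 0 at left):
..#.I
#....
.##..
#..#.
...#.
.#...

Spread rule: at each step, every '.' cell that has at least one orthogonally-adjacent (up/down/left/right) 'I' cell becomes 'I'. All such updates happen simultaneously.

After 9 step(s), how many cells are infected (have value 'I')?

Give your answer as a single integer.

Answer: 18

Derivation:
Step 0 (initial): 1 infected
Step 1: +2 new -> 3 infected
Step 2: +2 new -> 5 infected
Step 3: +3 new -> 8 infected
Step 4: +2 new -> 10 infected
Step 5: +2 new -> 12 infected
Step 6: +2 new -> 14 infected
Step 7: +1 new -> 15 infected
Step 8: +1 new -> 16 infected
Step 9: +2 new -> 18 infected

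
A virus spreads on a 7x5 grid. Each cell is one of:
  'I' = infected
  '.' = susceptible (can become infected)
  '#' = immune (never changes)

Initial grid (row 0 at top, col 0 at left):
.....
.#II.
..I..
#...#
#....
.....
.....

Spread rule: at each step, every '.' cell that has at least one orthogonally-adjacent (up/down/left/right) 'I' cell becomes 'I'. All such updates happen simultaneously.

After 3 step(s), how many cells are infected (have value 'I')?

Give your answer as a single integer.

Step 0 (initial): 3 infected
Step 1: +6 new -> 9 infected
Step 2: +7 new -> 16 infected
Step 3: +5 new -> 21 infected

Answer: 21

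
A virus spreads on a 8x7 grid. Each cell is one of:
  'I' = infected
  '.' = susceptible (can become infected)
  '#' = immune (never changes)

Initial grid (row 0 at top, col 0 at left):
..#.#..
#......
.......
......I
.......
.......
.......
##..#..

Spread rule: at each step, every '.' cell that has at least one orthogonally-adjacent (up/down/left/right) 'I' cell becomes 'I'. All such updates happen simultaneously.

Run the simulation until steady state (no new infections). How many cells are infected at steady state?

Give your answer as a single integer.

Answer: 50

Derivation:
Step 0 (initial): 1 infected
Step 1: +3 new -> 4 infected
Step 2: +5 new -> 9 infected
Step 3: +7 new -> 16 infected
Step 4: +8 new -> 24 infected
Step 5: +7 new -> 31 infected
Step 6: +7 new -> 38 infected
Step 7: +6 new -> 44 infected
Step 8: +4 new -> 48 infected
Step 9: +2 new -> 50 infected
Step 10: +0 new -> 50 infected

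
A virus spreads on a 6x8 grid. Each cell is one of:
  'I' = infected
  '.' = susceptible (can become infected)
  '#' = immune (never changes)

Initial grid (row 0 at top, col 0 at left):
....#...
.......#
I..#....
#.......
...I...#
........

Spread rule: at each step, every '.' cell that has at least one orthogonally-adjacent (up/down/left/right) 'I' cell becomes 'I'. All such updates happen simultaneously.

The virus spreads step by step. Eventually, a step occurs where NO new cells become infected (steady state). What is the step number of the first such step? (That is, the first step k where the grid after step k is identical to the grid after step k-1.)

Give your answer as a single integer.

Step 0 (initial): 2 infected
Step 1: +6 new -> 8 infected
Step 2: +10 new -> 18 infected
Step 3: +8 new -> 26 infected
Step 4: +7 new -> 33 infected
Step 5: +5 new -> 38 infected
Step 6: +3 new -> 41 infected
Step 7: +1 new -> 42 infected
Step 8: +1 new -> 43 infected
Step 9: +0 new -> 43 infected

Answer: 9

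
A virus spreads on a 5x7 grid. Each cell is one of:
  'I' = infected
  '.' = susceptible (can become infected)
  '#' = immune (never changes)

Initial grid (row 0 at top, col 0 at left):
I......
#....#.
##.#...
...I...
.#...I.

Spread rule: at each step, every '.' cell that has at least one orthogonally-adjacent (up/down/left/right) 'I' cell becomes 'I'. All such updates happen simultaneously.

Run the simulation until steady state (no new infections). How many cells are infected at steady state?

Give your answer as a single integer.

Answer: 29

Derivation:
Step 0 (initial): 3 infected
Step 1: +7 new -> 10 infected
Step 2: +8 new -> 18 infected
Step 3: +5 new -> 23 infected
Step 4: +4 new -> 27 infected
Step 5: +2 new -> 29 infected
Step 6: +0 new -> 29 infected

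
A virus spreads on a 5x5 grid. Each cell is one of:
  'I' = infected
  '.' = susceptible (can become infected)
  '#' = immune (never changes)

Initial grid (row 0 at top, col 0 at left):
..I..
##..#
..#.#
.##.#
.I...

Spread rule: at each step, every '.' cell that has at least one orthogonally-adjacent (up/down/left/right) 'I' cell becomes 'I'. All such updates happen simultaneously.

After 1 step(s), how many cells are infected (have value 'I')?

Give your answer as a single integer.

Answer: 7

Derivation:
Step 0 (initial): 2 infected
Step 1: +5 new -> 7 infected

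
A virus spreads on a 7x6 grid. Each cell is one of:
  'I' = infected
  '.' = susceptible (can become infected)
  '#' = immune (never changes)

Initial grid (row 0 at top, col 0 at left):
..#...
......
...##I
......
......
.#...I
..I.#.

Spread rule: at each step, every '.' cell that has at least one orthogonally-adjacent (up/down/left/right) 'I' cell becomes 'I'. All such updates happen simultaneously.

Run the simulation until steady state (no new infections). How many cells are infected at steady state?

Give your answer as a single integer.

Answer: 37

Derivation:
Step 0 (initial): 3 infected
Step 1: +8 new -> 11 infected
Step 2: +7 new -> 18 infected
Step 3: +7 new -> 25 infected
Step 4: +5 new -> 30 infected
Step 5: +3 new -> 33 infected
Step 6: +3 new -> 36 infected
Step 7: +1 new -> 37 infected
Step 8: +0 new -> 37 infected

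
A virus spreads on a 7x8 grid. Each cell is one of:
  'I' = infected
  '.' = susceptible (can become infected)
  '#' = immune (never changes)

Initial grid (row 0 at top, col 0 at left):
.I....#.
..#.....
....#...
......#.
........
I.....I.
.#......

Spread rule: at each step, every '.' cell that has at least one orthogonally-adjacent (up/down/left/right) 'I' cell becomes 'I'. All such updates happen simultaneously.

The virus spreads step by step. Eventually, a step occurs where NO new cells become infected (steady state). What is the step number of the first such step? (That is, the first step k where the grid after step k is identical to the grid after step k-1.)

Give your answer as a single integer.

Step 0 (initial): 3 infected
Step 1: +10 new -> 13 infected
Step 2: +11 new -> 24 infected
Step 3: +12 new -> 36 infected
Step 4: +9 new -> 45 infected
Step 5: +4 new -> 49 infected
Step 6: +2 new -> 51 infected
Step 7: +0 new -> 51 infected

Answer: 7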